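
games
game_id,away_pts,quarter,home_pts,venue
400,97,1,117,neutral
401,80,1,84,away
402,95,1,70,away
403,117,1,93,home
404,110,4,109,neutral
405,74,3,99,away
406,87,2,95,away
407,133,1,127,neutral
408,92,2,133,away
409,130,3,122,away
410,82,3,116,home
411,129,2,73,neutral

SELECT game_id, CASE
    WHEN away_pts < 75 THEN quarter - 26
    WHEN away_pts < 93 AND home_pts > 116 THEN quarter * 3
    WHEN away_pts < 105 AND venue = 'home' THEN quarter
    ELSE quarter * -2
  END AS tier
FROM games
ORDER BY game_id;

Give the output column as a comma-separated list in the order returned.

game_id=400: ELSE → -2
game_id=401: ELSE → -2
game_id=402: ELSE → -2
game_id=403: ELSE → -2
game_id=404: ELSE → -8
game_id=405: away_pts < 75 → -23
game_id=406: ELSE → -4
game_id=407: ELSE → -2
game_id=408: away_pts < 93 AND home_pts > 116 → 6
game_id=409: ELSE → -6
game_id=410: away_pts < 105 AND venue = 'home' → 3
game_id=411: ELSE → -4

-2, -2, -2, -2, -8, -23, -4, -2, 6, -6, 3, -4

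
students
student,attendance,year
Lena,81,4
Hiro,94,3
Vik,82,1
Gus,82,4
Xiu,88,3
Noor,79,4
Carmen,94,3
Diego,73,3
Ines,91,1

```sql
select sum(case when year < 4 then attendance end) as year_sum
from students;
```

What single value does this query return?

522

student=Lena: ✗
student=Hiro: ✓ → 94
student=Vik: ✓ → 82
student=Gus: ✗
student=Xiu: ✓ → 88
student=Noor: ✗
student=Carmen: ✓ → 94
student=Diego: ✓ → 73
student=Ines: ✓ → 91
year_sum = 94 + 82 + 88 + 94 + 73 + 91 = 522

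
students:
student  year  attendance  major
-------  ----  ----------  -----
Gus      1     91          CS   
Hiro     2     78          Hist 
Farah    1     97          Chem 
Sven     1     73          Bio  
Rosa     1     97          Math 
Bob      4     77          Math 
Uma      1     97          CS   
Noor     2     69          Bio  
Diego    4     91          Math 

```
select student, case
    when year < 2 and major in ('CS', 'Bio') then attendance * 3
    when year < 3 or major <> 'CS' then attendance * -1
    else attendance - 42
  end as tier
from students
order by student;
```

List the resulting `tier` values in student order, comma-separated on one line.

-77, -91, -97, 273, -78, -69, -97, 219, 291

student=Bob: year < 3 or major <> 'CS' → -77
student=Diego: year < 3 or major <> 'CS' → -91
student=Farah: year < 3 or major <> 'CS' → -97
student=Gus: year < 2 and major in ('CS', 'Bio') → 273
student=Hiro: year < 3 or major <> 'CS' → -78
student=Noor: year < 3 or major <> 'CS' → -69
student=Rosa: year < 3 or major <> 'CS' → -97
student=Sven: year < 2 and major in ('CS', 'Bio') → 219
student=Uma: year < 2 and major in ('CS', 'Bio') → 291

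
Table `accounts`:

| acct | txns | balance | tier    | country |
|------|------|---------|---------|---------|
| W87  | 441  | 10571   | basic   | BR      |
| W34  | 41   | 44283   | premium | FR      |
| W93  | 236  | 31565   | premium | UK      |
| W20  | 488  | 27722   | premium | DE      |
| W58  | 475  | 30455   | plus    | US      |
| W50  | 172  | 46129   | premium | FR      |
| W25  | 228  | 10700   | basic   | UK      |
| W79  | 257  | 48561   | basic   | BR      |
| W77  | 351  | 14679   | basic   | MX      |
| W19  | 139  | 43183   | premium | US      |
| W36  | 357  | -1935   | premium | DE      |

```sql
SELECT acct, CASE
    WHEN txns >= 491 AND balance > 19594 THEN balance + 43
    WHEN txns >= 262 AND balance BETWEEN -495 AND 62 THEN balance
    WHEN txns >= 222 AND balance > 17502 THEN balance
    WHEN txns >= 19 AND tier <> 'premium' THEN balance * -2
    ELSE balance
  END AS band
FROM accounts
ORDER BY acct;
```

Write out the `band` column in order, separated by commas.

acct=W19: ELSE → 43183
acct=W20: txns >= 222 AND balance > 17502 → 27722
acct=W25: txns >= 19 AND tier <> 'premium' → -21400
acct=W34: ELSE → 44283
acct=W36: ELSE → -1935
acct=W50: ELSE → 46129
acct=W58: txns >= 222 AND balance > 17502 → 30455
acct=W77: txns >= 19 AND tier <> 'premium' → -29358
acct=W79: txns >= 222 AND balance > 17502 → 48561
acct=W87: txns >= 19 AND tier <> 'premium' → -21142
acct=W93: txns >= 222 AND balance > 17502 → 31565

43183, 27722, -21400, 44283, -1935, 46129, 30455, -29358, 48561, -21142, 31565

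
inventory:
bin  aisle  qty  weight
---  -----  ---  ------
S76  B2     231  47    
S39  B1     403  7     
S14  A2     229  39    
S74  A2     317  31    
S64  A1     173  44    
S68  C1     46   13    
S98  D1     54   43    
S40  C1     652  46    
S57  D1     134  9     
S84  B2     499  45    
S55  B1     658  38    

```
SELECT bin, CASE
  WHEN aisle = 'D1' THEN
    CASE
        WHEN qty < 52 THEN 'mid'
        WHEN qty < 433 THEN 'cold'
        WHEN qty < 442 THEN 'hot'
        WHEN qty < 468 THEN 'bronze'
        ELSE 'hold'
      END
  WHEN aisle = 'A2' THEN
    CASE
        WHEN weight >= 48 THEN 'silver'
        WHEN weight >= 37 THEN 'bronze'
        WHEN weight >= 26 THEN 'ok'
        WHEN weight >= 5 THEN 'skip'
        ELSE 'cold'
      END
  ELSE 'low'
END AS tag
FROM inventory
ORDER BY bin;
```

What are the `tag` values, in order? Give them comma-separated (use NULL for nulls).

bronze, low, low, low, cold, low, low, ok, low, low, cold

bin=S14: aisle='A2' → inner[weight >= 37] → bronze
bin=S39: aisle='B1' → outer ELSE → low
bin=S40: aisle='C1' → outer ELSE → low
bin=S55: aisle='B1' → outer ELSE → low
bin=S57: aisle='D1' → inner[qty < 433] → cold
bin=S64: aisle='A1' → outer ELSE → low
bin=S68: aisle='C1' → outer ELSE → low
bin=S74: aisle='A2' → inner[weight >= 26] → ok
bin=S76: aisle='B2' → outer ELSE → low
bin=S84: aisle='B2' → outer ELSE → low
bin=S98: aisle='D1' → inner[qty < 433] → cold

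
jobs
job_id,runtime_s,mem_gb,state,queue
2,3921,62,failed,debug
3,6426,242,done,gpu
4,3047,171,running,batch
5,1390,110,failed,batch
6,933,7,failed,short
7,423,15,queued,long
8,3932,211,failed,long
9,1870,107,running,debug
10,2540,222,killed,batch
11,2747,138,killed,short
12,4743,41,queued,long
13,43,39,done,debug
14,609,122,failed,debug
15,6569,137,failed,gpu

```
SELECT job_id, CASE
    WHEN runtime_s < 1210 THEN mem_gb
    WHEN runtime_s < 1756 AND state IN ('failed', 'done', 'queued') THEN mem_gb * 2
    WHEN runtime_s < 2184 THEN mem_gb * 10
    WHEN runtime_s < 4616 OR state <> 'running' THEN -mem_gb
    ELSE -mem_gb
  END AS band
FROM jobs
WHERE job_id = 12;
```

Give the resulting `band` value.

job_id = 12: runtime_s=4743, mem_gb=41, state=queued, queue=long.
runtime_s < 1210 → false
runtime_s < 1756 AND state IN ('failed', 'done', 'queued') → false
runtime_s < 2184 → false
runtime_s < 4616 OR state <> 'running' → true → -41

-41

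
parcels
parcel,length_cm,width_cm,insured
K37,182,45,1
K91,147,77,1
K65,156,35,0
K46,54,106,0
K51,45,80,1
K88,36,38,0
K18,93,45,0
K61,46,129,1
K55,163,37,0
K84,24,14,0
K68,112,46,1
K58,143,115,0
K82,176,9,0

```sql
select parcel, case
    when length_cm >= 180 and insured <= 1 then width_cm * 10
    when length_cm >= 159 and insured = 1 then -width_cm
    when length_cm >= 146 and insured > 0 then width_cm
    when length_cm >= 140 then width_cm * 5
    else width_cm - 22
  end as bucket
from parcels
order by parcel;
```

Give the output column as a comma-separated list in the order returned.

23, 450, 84, 58, 185, 575, 107, 175, 24, 45, -8, 16, 77

parcel=K18: ELSE → 23
parcel=K37: length_cm >= 180 and insured <= 1 → 450
parcel=K46: ELSE → 84
parcel=K51: ELSE → 58
parcel=K55: length_cm >= 140 → 185
parcel=K58: length_cm >= 140 → 575
parcel=K61: ELSE → 107
parcel=K65: length_cm >= 140 → 175
parcel=K68: ELSE → 24
parcel=K82: length_cm >= 140 → 45
parcel=K84: ELSE → -8
parcel=K88: ELSE → 16
parcel=K91: length_cm >= 146 and insured > 0 → 77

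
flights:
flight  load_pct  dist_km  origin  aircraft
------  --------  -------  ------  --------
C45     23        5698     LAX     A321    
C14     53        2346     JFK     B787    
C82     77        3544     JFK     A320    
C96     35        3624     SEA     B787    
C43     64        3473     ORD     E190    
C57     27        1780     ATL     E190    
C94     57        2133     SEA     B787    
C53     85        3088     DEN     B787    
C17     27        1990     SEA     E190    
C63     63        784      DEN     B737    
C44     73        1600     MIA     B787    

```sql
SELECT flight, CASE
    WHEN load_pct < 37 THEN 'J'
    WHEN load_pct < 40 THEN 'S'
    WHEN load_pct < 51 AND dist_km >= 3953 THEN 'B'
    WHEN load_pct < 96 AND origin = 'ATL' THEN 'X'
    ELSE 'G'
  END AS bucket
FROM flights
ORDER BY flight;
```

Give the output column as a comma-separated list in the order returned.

G, J, G, G, J, G, J, G, G, G, J

flight=C14: ELSE → G
flight=C17: load_pct < 37 → J
flight=C43: ELSE → G
flight=C44: ELSE → G
flight=C45: load_pct < 37 → J
flight=C53: ELSE → G
flight=C57: load_pct < 37 → J
flight=C63: ELSE → G
flight=C82: ELSE → G
flight=C94: ELSE → G
flight=C96: load_pct < 37 → J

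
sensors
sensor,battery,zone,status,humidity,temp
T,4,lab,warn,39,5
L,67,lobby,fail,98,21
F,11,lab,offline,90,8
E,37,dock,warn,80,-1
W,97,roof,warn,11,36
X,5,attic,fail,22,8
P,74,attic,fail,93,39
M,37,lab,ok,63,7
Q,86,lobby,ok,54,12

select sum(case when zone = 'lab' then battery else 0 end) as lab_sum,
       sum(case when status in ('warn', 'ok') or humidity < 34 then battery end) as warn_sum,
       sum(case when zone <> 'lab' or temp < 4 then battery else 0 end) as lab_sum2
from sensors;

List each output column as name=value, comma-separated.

[lab_sum: zone = 'lab']
sensor=T: ✓ → 4
sensor=L: ✗
sensor=F: ✓ → 11
sensor=E: ✗
sensor=W: ✗
sensor=X: ✗
sensor=P: ✗
sensor=M: ✓ → 37
sensor=Q: ✗
lab_sum = 4 + 11 + 37 = 52
—
[warn_sum: status in ('warn', 'ok') or humidity < 34]
sensor=T: ✓ → 4
sensor=L: ✗
sensor=F: ✗
sensor=E: ✓ → 37
sensor=W: ✓ → 97
sensor=X: ✓ → 5
sensor=P: ✗
sensor=M: ✓ → 37
sensor=Q: ✓ → 86
warn_sum = 4 + 37 + 97 + 5 + 37 + 86 = 266
—
[lab_sum2: zone <> 'lab' or temp < 4]
sensor=T: ✗
sensor=L: ✓ → 67
sensor=F: ✗
sensor=E: ✓ → 37
sensor=W: ✓ → 97
sensor=X: ✓ → 5
sensor=P: ✓ → 74
sensor=M: ✗
sensor=Q: ✓ → 86
lab_sum2 = 67 + 37 + 97 + 5 + 74 + 86 = 366

lab_sum=52, warn_sum=266, lab_sum2=366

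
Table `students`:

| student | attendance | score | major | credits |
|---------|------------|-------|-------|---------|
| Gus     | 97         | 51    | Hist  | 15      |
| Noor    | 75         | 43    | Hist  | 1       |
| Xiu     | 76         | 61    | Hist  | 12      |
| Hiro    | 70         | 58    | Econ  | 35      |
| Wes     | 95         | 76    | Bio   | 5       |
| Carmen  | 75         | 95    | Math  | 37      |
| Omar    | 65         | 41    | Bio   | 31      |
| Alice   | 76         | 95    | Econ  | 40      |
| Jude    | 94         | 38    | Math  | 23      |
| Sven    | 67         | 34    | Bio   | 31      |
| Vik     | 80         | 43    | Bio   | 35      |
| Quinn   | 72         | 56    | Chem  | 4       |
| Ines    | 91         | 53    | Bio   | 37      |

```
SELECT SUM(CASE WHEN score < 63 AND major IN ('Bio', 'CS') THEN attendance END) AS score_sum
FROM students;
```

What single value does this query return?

303

student=Gus: ✗
student=Noor: ✗
student=Xiu: ✗
student=Hiro: ✗
student=Wes: ✗
student=Carmen: ✗
student=Omar: ✓ → 65
student=Alice: ✗
student=Jude: ✗
student=Sven: ✓ → 67
student=Vik: ✓ → 80
student=Quinn: ✗
student=Ines: ✓ → 91
score_sum = 65 + 67 + 80 + 91 = 303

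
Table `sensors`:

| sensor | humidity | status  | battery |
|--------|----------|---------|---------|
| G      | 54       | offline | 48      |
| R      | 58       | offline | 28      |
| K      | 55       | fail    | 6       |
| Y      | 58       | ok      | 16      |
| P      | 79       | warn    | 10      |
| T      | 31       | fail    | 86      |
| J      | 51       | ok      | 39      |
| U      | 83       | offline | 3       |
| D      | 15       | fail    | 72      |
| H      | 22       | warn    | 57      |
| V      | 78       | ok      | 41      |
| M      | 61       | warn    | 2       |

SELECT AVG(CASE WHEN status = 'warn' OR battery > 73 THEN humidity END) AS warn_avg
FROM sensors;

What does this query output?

48.25

sensor=G: ✗
sensor=R: ✗
sensor=K: ✗
sensor=Y: ✗
sensor=P: ✓ → 79
sensor=T: ✓ → 31
sensor=J: ✗
sensor=U: ✗
sensor=D: ✗
sensor=H: ✓ → 22
sensor=V: ✗
sensor=M: ✓ → 61
warn_avg = (79 + 31 + 22 + 61) / 4 = 48.25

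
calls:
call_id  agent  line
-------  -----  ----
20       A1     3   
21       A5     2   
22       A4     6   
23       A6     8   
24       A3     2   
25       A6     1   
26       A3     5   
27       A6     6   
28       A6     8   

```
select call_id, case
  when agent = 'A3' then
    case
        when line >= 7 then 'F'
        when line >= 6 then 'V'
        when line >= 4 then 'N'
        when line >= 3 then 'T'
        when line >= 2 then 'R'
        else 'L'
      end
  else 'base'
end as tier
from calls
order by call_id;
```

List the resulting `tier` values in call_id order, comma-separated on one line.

call_id=20: agent='A1' → outer ELSE → base
call_id=21: agent='A5' → outer ELSE → base
call_id=22: agent='A4' → outer ELSE → base
call_id=23: agent='A6' → outer ELSE → base
call_id=24: agent='A3' → inner[line >= 2] → R
call_id=25: agent='A6' → outer ELSE → base
call_id=26: agent='A3' → inner[line >= 4] → N
call_id=27: agent='A6' → outer ELSE → base
call_id=28: agent='A6' → outer ELSE → base

base, base, base, base, R, base, N, base, base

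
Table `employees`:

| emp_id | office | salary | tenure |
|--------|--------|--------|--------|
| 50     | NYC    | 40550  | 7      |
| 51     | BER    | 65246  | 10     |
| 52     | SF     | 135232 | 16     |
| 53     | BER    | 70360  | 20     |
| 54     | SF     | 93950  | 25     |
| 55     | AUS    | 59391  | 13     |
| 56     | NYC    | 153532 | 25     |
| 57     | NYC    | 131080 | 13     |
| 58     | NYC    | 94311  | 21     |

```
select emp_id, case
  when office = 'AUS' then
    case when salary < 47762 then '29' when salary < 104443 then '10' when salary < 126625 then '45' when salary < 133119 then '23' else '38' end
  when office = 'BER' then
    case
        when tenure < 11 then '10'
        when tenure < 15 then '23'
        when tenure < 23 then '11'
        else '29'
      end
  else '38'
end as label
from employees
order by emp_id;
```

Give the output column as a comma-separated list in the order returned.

emp_id=50: office='NYC' → outer ELSE → 38
emp_id=51: office='BER' → inner[tenure < 11] → 10
emp_id=52: office='SF' → outer ELSE → 38
emp_id=53: office='BER' → inner[tenure < 23] → 11
emp_id=54: office='SF' → outer ELSE → 38
emp_id=55: office='AUS' → inner[salary < 104443] → 10
emp_id=56: office='NYC' → outer ELSE → 38
emp_id=57: office='NYC' → outer ELSE → 38
emp_id=58: office='NYC' → outer ELSE → 38

38, 10, 38, 11, 38, 10, 38, 38, 38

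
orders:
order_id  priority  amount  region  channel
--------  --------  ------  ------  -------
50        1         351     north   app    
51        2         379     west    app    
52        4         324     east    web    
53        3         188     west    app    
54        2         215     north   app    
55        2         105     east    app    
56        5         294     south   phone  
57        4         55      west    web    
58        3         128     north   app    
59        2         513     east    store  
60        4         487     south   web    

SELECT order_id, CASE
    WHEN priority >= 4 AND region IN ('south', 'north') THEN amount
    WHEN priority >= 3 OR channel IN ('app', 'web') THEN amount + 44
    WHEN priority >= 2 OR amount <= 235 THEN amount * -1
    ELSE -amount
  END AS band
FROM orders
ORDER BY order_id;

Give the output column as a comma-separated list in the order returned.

order_id=50: priority >= 3 OR channel IN ('app', 'web') → 395
order_id=51: priority >= 3 OR channel IN ('app', 'web') → 423
order_id=52: priority >= 3 OR channel IN ('app', 'web') → 368
order_id=53: priority >= 3 OR channel IN ('app', 'web') → 232
order_id=54: priority >= 3 OR channel IN ('app', 'web') → 259
order_id=55: priority >= 3 OR channel IN ('app', 'web') → 149
order_id=56: priority >= 4 AND region IN ('south', 'north') → 294
order_id=57: priority >= 3 OR channel IN ('app', 'web') → 99
order_id=58: priority >= 3 OR channel IN ('app', 'web') → 172
order_id=59: priority >= 2 OR amount <= 235 → -513
order_id=60: priority >= 4 AND region IN ('south', 'north') → 487

395, 423, 368, 232, 259, 149, 294, 99, 172, -513, 487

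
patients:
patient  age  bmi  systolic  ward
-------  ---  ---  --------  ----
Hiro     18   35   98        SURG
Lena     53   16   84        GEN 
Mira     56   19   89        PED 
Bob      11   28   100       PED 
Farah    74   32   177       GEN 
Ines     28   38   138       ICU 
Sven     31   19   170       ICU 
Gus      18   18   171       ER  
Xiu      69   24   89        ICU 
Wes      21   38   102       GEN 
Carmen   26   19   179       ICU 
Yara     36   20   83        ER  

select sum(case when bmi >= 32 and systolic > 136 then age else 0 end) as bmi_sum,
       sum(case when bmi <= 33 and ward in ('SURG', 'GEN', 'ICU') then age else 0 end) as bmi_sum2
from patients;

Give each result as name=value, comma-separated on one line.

[bmi_sum: bmi >= 32 and systolic > 136]
patient=Hiro: ✗
patient=Lena: ✗
patient=Mira: ✗
patient=Bob: ✗
patient=Farah: ✓ → 74
patient=Ines: ✓ → 28
patient=Sven: ✗
patient=Gus: ✗
patient=Xiu: ✗
patient=Wes: ✗
patient=Carmen: ✗
patient=Yara: ✗
bmi_sum = 74 + 28 = 102
—
[bmi_sum2: bmi <= 33 and ward in ('SURG', 'GEN', 'ICU')]
patient=Hiro: ✗
patient=Lena: ✓ → 53
patient=Mira: ✗
patient=Bob: ✗
patient=Farah: ✓ → 74
patient=Ines: ✗
patient=Sven: ✓ → 31
patient=Gus: ✗
patient=Xiu: ✓ → 69
patient=Wes: ✗
patient=Carmen: ✓ → 26
patient=Yara: ✗
bmi_sum2 = 53 + 74 + 31 + 69 + 26 = 253

bmi_sum=102, bmi_sum2=253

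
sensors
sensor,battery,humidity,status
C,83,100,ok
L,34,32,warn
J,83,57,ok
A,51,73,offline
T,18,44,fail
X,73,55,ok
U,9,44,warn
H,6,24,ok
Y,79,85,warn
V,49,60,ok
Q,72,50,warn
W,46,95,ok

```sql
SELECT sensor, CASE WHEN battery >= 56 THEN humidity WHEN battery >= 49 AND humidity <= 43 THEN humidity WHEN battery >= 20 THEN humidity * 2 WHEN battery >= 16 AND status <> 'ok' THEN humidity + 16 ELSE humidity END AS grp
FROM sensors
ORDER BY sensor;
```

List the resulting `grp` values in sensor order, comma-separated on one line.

146, 100, 24, 57, 64, 50, 60, 44, 120, 190, 55, 85

sensor=A: battery >= 20 → 146
sensor=C: battery >= 56 → 100
sensor=H: ELSE → 24
sensor=J: battery >= 56 → 57
sensor=L: battery >= 20 → 64
sensor=Q: battery >= 56 → 50
sensor=T: battery >= 16 AND status <> 'ok' → 60
sensor=U: ELSE → 44
sensor=V: battery >= 20 → 120
sensor=W: battery >= 20 → 190
sensor=X: battery >= 56 → 55
sensor=Y: battery >= 56 → 85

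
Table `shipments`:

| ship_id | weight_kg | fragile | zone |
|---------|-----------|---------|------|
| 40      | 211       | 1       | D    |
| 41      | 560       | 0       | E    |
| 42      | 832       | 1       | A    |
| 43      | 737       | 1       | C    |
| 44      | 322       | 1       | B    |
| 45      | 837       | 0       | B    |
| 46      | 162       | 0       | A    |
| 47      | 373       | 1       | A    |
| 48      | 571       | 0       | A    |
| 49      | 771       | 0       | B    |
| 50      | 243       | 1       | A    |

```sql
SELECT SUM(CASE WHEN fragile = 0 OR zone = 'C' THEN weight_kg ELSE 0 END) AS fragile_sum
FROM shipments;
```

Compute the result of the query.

ship_id=40: ✗
ship_id=41: ✓ → 560
ship_id=42: ✗
ship_id=43: ✓ → 737
ship_id=44: ✗
ship_id=45: ✓ → 837
ship_id=46: ✓ → 162
ship_id=47: ✗
ship_id=48: ✓ → 571
ship_id=49: ✓ → 771
ship_id=50: ✗
fragile_sum = 560 + 737 + 837 + 162 + 571 + 771 = 3638

3638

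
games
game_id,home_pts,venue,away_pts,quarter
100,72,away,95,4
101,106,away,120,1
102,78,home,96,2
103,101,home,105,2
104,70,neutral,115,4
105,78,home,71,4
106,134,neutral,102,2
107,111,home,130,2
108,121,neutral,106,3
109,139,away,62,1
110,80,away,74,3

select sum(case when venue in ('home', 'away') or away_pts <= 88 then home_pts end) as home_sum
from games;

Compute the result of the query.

game_id=100: ✓ → 72
game_id=101: ✓ → 106
game_id=102: ✓ → 78
game_id=103: ✓ → 101
game_id=104: ✗
game_id=105: ✓ → 78
game_id=106: ✗
game_id=107: ✓ → 111
game_id=108: ✗
game_id=109: ✓ → 139
game_id=110: ✓ → 80
home_sum = 72 + 106 + 78 + 101 + 78 + 111 + 139 + 80 = 765

765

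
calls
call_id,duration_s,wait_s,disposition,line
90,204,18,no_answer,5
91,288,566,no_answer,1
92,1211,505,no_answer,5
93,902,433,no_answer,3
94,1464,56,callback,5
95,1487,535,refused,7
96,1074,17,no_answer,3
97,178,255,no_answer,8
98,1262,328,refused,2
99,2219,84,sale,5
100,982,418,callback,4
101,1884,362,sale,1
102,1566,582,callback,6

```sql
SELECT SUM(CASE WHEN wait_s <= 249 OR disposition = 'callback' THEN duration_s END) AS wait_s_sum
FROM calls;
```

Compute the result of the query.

call_id=90: ✓ → 204
call_id=91: ✗
call_id=92: ✗
call_id=93: ✗
call_id=94: ✓ → 1464
call_id=95: ✗
call_id=96: ✓ → 1074
call_id=97: ✗
call_id=98: ✗
call_id=99: ✓ → 2219
call_id=100: ✓ → 982
call_id=101: ✗
call_id=102: ✓ → 1566
wait_s_sum = 204 + 1464 + 1074 + 2219 + 982 + 1566 = 7509

7509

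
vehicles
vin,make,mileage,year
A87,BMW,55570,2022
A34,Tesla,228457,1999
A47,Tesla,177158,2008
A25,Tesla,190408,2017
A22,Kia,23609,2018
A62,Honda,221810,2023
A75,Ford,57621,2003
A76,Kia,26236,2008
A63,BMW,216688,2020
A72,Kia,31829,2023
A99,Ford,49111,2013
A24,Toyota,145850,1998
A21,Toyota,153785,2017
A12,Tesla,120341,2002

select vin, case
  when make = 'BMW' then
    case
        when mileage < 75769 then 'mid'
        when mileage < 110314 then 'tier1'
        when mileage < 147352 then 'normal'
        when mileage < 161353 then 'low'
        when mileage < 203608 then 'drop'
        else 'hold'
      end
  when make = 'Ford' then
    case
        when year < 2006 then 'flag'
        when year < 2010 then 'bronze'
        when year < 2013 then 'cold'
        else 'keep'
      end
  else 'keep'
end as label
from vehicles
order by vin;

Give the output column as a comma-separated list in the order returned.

vin=A12: make='Tesla' → outer ELSE → keep
vin=A21: make='Toyota' → outer ELSE → keep
vin=A22: make='Kia' → outer ELSE → keep
vin=A24: make='Toyota' → outer ELSE → keep
vin=A25: make='Tesla' → outer ELSE → keep
vin=A34: make='Tesla' → outer ELSE → keep
vin=A47: make='Tesla' → outer ELSE → keep
vin=A62: make='Honda' → outer ELSE → keep
vin=A63: make='BMW' → inner[ELSE] → hold
vin=A72: make='Kia' → outer ELSE → keep
vin=A75: make='Ford' → inner[year < 2006] → flag
vin=A76: make='Kia' → outer ELSE → keep
vin=A87: make='BMW' → inner[mileage < 75769] → mid
vin=A99: make='Ford' → inner[ELSE] → keep

keep, keep, keep, keep, keep, keep, keep, keep, hold, keep, flag, keep, mid, keep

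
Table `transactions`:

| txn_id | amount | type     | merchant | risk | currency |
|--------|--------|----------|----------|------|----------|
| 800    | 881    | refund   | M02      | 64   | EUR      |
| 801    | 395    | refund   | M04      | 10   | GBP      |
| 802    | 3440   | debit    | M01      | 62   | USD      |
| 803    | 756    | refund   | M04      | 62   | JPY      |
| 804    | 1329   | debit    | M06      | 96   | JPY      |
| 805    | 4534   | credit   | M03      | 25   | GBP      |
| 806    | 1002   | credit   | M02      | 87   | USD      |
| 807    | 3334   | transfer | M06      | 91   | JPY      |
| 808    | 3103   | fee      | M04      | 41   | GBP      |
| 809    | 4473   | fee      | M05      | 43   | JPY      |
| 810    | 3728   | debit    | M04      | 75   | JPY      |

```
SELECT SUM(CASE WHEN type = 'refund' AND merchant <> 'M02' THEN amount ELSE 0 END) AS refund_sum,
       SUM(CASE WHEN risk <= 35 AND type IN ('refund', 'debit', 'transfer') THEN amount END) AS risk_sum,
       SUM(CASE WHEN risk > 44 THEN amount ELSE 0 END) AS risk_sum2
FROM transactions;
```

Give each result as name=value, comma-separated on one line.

[refund_sum: type = 'refund' AND merchant <> 'M02']
txn_id=800: ✗
txn_id=801: ✓ → 395
txn_id=802: ✗
txn_id=803: ✓ → 756
txn_id=804: ✗
txn_id=805: ✗
txn_id=806: ✗
txn_id=807: ✗
txn_id=808: ✗
txn_id=809: ✗
txn_id=810: ✗
refund_sum = 395 + 756 = 1151
—
[risk_sum: risk <= 35 AND type IN ('refund', 'debit', 'transfer')]
txn_id=800: ✗
txn_id=801: ✓ → 395
txn_id=802: ✗
txn_id=803: ✗
txn_id=804: ✗
txn_id=805: ✗
txn_id=806: ✗
txn_id=807: ✗
txn_id=808: ✗
txn_id=809: ✗
txn_id=810: ✗
risk_sum = 395
—
[risk_sum2: risk > 44]
txn_id=800: ✓ → 881
txn_id=801: ✗
txn_id=802: ✓ → 3440
txn_id=803: ✓ → 756
txn_id=804: ✓ → 1329
txn_id=805: ✗
txn_id=806: ✓ → 1002
txn_id=807: ✓ → 3334
txn_id=808: ✗
txn_id=809: ✗
txn_id=810: ✓ → 3728
risk_sum2 = 881 + 3440 + 756 + 1329 + 1002 + 3334 + 3728 = 14470

refund_sum=1151, risk_sum=395, risk_sum2=14470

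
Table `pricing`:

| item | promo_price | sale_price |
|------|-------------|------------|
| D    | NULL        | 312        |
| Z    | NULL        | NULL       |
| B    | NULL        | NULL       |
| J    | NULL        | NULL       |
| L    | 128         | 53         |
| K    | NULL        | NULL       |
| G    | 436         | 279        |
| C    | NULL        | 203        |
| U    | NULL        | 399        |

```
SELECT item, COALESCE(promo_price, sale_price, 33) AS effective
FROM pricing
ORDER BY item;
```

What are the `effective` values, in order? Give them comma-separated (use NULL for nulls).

item=B: promo_price=NULL, sale_price=NULL, → literal 33 → 33
item=C: promo_price=NULL, sale_price=203 → 203
item=D: promo_price=NULL, sale_price=312 → 312
item=G: promo_price=436 → 436
item=J: promo_price=NULL, sale_price=NULL, → literal 33 → 33
item=K: promo_price=NULL, sale_price=NULL, → literal 33 → 33
item=L: promo_price=128 → 128
item=U: promo_price=NULL, sale_price=399 → 399
item=Z: promo_price=NULL, sale_price=NULL, → literal 33 → 33

33, 203, 312, 436, 33, 33, 128, 399, 33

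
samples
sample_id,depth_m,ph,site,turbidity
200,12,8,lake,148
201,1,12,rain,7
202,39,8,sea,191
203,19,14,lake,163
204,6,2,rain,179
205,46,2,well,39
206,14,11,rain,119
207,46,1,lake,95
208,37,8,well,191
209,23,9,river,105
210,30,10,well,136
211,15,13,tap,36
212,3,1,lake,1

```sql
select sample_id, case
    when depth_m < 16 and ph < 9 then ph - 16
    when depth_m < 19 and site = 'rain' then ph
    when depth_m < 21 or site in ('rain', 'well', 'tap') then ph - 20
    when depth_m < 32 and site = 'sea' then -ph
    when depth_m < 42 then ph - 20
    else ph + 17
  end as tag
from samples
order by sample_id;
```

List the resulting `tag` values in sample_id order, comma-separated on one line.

sample_id=200: depth_m < 16 and ph < 9 → -8
sample_id=201: depth_m < 19 and site = 'rain' → 12
sample_id=202: depth_m < 42 → -12
sample_id=203: depth_m < 21 or site in ('rain', 'well', 'tap') → -6
sample_id=204: depth_m < 16 and ph < 9 → -14
sample_id=205: depth_m < 21 or site in ('rain', 'well', 'tap') → -18
sample_id=206: depth_m < 19 and site = 'rain' → 11
sample_id=207: ELSE → 18
sample_id=208: depth_m < 21 or site in ('rain', 'well', 'tap') → -12
sample_id=209: depth_m < 42 → -11
sample_id=210: depth_m < 21 or site in ('rain', 'well', 'tap') → -10
sample_id=211: depth_m < 21 or site in ('rain', 'well', 'tap') → -7
sample_id=212: depth_m < 16 and ph < 9 → -15

-8, 12, -12, -6, -14, -18, 11, 18, -12, -11, -10, -7, -15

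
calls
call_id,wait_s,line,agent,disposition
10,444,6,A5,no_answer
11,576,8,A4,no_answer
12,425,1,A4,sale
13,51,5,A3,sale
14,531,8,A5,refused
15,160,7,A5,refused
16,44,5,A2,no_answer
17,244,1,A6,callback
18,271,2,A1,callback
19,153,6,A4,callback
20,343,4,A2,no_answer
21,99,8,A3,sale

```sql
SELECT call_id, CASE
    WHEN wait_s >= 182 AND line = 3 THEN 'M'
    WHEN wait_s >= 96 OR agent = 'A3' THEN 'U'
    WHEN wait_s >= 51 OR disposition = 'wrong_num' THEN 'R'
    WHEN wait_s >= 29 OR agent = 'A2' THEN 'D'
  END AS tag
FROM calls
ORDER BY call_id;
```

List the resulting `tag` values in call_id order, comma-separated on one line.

call_id=10: wait_s >= 96 OR agent = 'A3' → U
call_id=11: wait_s >= 96 OR agent = 'A3' → U
call_id=12: wait_s >= 96 OR agent = 'A3' → U
call_id=13: wait_s >= 96 OR agent = 'A3' → U
call_id=14: wait_s >= 96 OR agent = 'A3' → U
call_id=15: wait_s >= 96 OR agent = 'A3' → U
call_id=16: wait_s >= 29 OR agent = 'A2' → D
call_id=17: wait_s >= 96 OR agent = 'A3' → U
call_id=18: wait_s >= 96 OR agent = 'A3' → U
call_id=19: wait_s >= 96 OR agent = 'A3' → U
call_id=20: wait_s >= 96 OR agent = 'A3' → U
call_id=21: wait_s >= 96 OR agent = 'A3' → U

U, U, U, U, U, U, D, U, U, U, U, U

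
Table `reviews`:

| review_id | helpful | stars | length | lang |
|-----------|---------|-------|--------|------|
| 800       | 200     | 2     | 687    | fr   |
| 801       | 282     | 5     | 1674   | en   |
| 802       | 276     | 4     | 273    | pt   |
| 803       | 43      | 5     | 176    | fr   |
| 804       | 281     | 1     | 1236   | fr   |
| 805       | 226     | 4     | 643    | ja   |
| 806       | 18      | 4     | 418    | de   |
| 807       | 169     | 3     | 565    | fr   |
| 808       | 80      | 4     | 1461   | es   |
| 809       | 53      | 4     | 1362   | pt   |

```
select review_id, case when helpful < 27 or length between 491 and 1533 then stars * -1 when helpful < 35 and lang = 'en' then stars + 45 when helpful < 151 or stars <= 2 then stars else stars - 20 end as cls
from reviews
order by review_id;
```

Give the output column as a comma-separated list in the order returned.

-2, -15, -16, 5, -1, -4, -4, -3, -4, -4

review_id=800: helpful < 27 or length between 491 and 1533 → -2
review_id=801: ELSE → -15
review_id=802: ELSE → -16
review_id=803: helpful < 151 or stars <= 2 → 5
review_id=804: helpful < 27 or length between 491 and 1533 → -1
review_id=805: helpful < 27 or length between 491 and 1533 → -4
review_id=806: helpful < 27 or length between 491 and 1533 → -4
review_id=807: helpful < 27 or length between 491 and 1533 → -3
review_id=808: helpful < 27 or length between 491 and 1533 → -4
review_id=809: helpful < 27 or length between 491 and 1533 → -4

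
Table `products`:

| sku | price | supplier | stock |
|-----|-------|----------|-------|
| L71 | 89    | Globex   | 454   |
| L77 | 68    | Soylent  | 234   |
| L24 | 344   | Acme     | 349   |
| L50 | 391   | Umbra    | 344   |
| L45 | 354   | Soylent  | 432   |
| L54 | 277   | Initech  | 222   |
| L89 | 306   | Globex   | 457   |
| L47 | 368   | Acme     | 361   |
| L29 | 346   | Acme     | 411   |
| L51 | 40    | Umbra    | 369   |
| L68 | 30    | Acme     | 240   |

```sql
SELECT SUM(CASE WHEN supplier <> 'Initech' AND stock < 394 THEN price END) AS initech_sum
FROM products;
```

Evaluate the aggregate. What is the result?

sku=L71: ✗
sku=L77: ✓ → 68
sku=L24: ✓ → 344
sku=L50: ✓ → 391
sku=L45: ✗
sku=L54: ✗
sku=L89: ✗
sku=L47: ✓ → 368
sku=L29: ✗
sku=L51: ✓ → 40
sku=L68: ✓ → 30
initech_sum = 68 + 344 + 391 + 368 + 40 + 30 = 1241

1241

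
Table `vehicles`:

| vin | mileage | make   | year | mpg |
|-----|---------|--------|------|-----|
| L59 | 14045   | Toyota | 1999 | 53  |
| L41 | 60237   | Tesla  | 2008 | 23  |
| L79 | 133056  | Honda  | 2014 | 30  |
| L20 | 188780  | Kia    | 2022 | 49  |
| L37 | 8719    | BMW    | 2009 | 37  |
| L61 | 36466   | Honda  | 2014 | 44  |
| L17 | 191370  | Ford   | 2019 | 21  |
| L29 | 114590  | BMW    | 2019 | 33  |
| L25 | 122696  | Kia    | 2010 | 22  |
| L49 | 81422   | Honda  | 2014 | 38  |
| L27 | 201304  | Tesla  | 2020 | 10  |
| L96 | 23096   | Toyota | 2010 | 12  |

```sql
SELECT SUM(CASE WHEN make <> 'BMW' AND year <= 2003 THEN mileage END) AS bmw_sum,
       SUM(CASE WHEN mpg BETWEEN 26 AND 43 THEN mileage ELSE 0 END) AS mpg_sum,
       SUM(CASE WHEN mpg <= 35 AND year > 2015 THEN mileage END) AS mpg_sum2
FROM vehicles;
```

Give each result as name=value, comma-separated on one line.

bmw_sum=14045, mpg_sum=337787, mpg_sum2=507264

[bmw_sum: make <> 'BMW' AND year <= 2003]
vin=L59: ✓ → 14045
vin=L41: ✗
vin=L79: ✗
vin=L20: ✗
vin=L37: ✗
vin=L61: ✗
vin=L17: ✗
vin=L29: ✗
vin=L25: ✗
vin=L49: ✗
vin=L27: ✗
vin=L96: ✗
bmw_sum = 14045
—
[mpg_sum: mpg BETWEEN 26 AND 43]
vin=L59: ✗
vin=L41: ✗
vin=L79: ✓ → 133056
vin=L20: ✗
vin=L37: ✓ → 8719
vin=L61: ✗
vin=L17: ✗
vin=L29: ✓ → 114590
vin=L25: ✗
vin=L49: ✓ → 81422
vin=L27: ✗
vin=L96: ✗
mpg_sum = 133056 + 8719 + 114590 + 81422 = 337787
—
[mpg_sum2: mpg <= 35 AND year > 2015]
vin=L59: ✗
vin=L41: ✗
vin=L79: ✗
vin=L20: ✗
vin=L37: ✗
vin=L61: ✗
vin=L17: ✓ → 191370
vin=L29: ✓ → 114590
vin=L25: ✗
vin=L49: ✗
vin=L27: ✓ → 201304
vin=L96: ✗
mpg_sum2 = 191370 + 114590 + 201304 = 507264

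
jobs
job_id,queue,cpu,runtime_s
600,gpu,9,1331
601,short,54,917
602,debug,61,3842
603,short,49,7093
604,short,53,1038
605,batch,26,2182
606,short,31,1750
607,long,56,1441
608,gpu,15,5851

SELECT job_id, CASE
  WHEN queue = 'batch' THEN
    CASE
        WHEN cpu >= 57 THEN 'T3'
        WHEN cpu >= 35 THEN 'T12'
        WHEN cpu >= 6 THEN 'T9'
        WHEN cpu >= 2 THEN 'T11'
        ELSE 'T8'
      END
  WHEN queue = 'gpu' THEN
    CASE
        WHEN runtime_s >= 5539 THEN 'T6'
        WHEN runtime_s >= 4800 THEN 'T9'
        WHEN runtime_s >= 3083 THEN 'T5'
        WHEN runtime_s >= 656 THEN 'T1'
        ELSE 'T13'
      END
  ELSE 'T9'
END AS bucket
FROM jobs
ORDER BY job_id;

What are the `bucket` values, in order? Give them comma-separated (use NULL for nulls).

job_id=600: queue='gpu' → inner[runtime_s >= 656] → T1
job_id=601: queue='short' → outer ELSE → T9
job_id=602: queue='debug' → outer ELSE → T9
job_id=603: queue='short' → outer ELSE → T9
job_id=604: queue='short' → outer ELSE → T9
job_id=605: queue='batch' → inner[cpu >= 6] → T9
job_id=606: queue='short' → outer ELSE → T9
job_id=607: queue='long' → outer ELSE → T9
job_id=608: queue='gpu' → inner[runtime_s >= 5539] → T6

T1, T9, T9, T9, T9, T9, T9, T9, T6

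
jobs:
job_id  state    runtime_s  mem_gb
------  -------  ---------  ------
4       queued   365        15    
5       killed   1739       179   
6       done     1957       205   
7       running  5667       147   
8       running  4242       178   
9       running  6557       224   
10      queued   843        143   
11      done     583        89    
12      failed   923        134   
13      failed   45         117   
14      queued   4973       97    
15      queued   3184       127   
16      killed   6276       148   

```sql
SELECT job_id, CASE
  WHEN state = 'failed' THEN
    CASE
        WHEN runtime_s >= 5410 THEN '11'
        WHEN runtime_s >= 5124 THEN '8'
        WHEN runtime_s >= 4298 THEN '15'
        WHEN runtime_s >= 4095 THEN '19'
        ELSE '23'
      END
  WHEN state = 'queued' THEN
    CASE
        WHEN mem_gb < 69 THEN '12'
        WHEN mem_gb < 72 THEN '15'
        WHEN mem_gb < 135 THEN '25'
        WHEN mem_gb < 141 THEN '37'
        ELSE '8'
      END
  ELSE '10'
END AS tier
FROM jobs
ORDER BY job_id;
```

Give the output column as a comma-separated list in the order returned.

job_id=4: state='queued' → inner[mem_gb < 69] → 12
job_id=5: state='killed' → outer ELSE → 10
job_id=6: state='done' → outer ELSE → 10
job_id=7: state='running' → outer ELSE → 10
job_id=8: state='running' → outer ELSE → 10
job_id=9: state='running' → outer ELSE → 10
job_id=10: state='queued' → inner[ELSE] → 8
job_id=11: state='done' → outer ELSE → 10
job_id=12: state='failed' → inner[ELSE] → 23
job_id=13: state='failed' → inner[ELSE] → 23
job_id=14: state='queued' → inner[mem_gb < 135] → 25
job_id=15: state='queued' → inner[mem_gb < 135] → 25
job_id=16: state='killed' → outer ELSE → 10

12, 10, 10, 10, 10, 10, 8, 10, 23, 23, 25, 25, 10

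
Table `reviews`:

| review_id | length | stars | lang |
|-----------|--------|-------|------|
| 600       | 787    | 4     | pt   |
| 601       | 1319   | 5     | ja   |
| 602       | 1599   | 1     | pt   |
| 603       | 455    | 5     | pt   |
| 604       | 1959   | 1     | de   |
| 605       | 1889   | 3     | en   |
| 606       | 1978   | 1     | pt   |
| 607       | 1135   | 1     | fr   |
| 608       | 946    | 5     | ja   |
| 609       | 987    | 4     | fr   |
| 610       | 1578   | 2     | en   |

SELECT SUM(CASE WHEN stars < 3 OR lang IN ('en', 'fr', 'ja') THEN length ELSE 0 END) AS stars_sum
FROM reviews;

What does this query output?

13390

review_id=600: ✗
review_id=601: ✓ → 1319
review_id=602: ✓ → 1599
review_id=603: ✗
review_id=604: ✓ → 1959
review_id=605: ✓ → 1889
review_id=606: ✓ → 1978
review_id=607: ✓ → 1135
review_id=608: ✓ → 946
review_id=609: ✓ → 987
review_id=610: ✓ → 1578
stars_sum = 1319 + 1599 + 1959 + 1889 + 1978 + 1135 + 946 + 987 + 1578 = 13390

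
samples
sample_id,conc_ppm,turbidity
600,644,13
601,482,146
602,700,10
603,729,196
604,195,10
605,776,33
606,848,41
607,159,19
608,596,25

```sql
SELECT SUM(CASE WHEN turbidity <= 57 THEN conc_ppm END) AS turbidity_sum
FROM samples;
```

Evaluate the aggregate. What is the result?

3918

sample_id=600: ✓ → 644
sample_id=601: ✗
sample_id=602: ✓ → 700
sample_id=603: ✗
sample_id=604: ✓ → 195
sample_id=605: ✓ → 776
sample_id=606: ✓ → 848
sample_id=607: ✓ → 159
sample_id=608: ✓ → 596
turbidity_sum = 644 + 700 + 195 + 776 + 848 + 159 + 596 = 3918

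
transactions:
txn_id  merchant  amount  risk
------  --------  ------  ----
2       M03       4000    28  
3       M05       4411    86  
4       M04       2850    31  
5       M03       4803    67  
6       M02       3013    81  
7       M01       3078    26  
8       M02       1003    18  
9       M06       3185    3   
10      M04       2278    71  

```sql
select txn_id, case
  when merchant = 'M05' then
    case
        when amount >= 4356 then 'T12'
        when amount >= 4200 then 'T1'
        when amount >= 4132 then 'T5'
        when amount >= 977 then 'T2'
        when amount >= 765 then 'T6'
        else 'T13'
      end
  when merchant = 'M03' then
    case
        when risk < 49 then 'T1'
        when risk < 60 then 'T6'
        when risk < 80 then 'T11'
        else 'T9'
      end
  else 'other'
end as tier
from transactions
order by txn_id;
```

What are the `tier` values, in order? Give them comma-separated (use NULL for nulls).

txn_id=2: merchant='M03' → inner[risk < 49] → T1
txn_id=3: merchant='M05' → inner[amount >= 4356] → T12
txn_id=4: merchant='M04' → outer ELSE → other
txn_id=5: merchant='M03' → inner[risk < 80] → T11
txn_id=6: merchant='M02' → outer ELSE → other
txn_id=7: merchant='M01' → outer ELSE → other
txn_id=8: merchant='M02' → outer ELSE → other
txn_id=9: merchant='M06' → outer ELSE → other
txn_id=10: merchant='M04' → outer ELSE → other

T1, T12, other, T11, other, other, other, other, other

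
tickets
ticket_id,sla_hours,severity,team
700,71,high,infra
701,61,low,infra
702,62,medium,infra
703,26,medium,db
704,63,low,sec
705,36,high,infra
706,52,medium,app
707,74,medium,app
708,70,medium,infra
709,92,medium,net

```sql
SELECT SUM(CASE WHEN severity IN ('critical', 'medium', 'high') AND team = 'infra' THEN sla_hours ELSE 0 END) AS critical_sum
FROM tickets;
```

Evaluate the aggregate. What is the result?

239

ticket_id=700: ✓ → 71
ticket_id=701: ✗
ticket_id=702: ✓ → 62
ticket_id=703: ✗
ticket_id=704: ✗
ticket_id=705: ✓ → 36
ticket_id=706: ✗
ticket_id=707: ✗
ticket_id=708: ✓ → 70
ticket_id=709: ✗
critical_sum = 71 + 62 + 36 + 70 = 239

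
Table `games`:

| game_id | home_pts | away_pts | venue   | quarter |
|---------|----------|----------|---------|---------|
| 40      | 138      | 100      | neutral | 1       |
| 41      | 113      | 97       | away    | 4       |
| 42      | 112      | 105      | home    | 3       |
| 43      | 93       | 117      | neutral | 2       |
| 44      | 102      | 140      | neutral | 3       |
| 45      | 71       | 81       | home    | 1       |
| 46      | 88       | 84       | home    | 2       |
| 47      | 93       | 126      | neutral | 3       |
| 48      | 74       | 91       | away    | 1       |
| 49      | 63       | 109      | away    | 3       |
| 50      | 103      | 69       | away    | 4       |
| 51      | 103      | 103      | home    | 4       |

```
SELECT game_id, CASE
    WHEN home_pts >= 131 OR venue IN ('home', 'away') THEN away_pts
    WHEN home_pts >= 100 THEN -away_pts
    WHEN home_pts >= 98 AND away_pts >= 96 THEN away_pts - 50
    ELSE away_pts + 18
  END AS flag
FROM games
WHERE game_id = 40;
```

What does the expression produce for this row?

100

game_id = 40: home_pts=138, away_pts=100, venue=neutral, quarter=1.
home_pts >= 131 OR venue IN ('home', 'away') → true → 100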